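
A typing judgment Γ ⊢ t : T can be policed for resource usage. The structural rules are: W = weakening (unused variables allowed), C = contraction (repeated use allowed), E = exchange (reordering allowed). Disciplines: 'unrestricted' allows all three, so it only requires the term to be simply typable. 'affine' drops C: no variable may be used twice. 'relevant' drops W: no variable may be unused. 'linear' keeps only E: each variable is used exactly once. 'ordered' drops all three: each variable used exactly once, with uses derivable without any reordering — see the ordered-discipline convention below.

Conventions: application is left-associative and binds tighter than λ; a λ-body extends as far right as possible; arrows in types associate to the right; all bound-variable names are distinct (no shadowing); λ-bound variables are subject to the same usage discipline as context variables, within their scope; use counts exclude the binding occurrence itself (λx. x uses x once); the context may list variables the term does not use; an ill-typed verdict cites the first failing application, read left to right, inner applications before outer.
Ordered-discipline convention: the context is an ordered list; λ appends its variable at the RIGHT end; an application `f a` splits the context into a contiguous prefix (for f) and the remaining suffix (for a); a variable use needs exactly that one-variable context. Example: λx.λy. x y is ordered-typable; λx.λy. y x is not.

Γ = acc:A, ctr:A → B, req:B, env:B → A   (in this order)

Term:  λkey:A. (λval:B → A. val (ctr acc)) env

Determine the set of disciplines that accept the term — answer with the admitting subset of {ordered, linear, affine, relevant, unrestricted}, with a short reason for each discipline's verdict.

accepted by: affine, unrestricted
usage: acc: 1; ctr: 1; req: 0; env: 1; key (λ-bound): 0; val (λ-bound): 1
left-to-right use order: val, ctr, acc, env
typing: the term checks, with type A → A
ordered: ✗, unused: req, key — weakening required
linear: ✗, unused: req, key — weakening required
affine: ✓, acc, ctr, req, env, key, val: no repeats, contraction unneeded
relevant: ✗, unused: req, key — weakening required
unrestricted: ✓, simply typable at A → A; W, C, E all held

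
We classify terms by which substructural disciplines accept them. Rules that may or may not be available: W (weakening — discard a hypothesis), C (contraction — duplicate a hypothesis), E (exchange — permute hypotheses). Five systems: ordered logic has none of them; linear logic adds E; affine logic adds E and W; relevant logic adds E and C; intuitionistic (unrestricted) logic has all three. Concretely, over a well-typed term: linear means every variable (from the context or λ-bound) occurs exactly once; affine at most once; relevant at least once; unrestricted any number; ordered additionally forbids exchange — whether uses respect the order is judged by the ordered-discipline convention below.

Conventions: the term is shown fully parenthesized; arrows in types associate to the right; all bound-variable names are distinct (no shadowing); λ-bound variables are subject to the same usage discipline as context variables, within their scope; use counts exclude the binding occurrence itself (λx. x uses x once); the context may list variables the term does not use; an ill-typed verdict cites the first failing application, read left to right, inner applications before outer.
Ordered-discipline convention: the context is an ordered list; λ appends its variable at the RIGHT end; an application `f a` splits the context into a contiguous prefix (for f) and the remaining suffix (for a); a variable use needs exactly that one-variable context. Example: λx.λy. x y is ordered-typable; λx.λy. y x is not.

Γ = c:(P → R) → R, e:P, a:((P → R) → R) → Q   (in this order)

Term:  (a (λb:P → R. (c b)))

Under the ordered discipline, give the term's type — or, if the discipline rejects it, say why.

not well-typed under ordered — unused: e — weakening required
counts: c: 1, e: 0, a: 1, b (bound): 1
uses in reading order: a, c, b
typing: well-typed — term : Q
summary: ordered ✗; linear ✗; affine ✓; relevant ✗; unrestricted ✓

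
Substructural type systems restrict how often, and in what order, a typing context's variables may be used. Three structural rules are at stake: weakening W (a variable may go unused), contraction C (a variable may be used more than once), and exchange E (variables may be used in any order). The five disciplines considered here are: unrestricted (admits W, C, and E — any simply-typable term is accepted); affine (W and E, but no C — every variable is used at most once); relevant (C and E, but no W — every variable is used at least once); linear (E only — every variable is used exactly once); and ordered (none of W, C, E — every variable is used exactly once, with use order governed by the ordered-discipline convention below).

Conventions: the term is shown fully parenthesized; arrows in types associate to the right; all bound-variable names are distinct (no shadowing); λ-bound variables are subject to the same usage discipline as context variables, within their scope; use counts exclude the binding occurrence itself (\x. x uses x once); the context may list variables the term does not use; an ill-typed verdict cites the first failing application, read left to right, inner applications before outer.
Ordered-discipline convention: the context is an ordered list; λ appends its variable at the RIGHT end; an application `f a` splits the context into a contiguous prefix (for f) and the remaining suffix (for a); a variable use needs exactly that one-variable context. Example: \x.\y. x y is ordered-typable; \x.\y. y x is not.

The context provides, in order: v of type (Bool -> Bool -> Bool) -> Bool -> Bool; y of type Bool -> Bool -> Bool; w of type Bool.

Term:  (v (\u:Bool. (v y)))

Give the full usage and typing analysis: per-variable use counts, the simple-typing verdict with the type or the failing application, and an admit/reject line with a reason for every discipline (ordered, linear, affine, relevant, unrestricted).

usage: v: 2×, y: 1×, w: 0×, u [bound]: 0×
use order (left to right): v, v, y
typing: the term checks, with type Bool -> Bool
ordered: ✗, v ×2 used more than once (contraction); needs weakening: w, u unused
linear: ✗, v ×2 used more than once (contraction); needs weakening: w, u unused
affine: ✗, v ×2 used more than once (contraction)
relevant: ✗, needs weakening: w, u unused
unrestricted: ✓, simply typable at Bool -> Bool; W, C, E all held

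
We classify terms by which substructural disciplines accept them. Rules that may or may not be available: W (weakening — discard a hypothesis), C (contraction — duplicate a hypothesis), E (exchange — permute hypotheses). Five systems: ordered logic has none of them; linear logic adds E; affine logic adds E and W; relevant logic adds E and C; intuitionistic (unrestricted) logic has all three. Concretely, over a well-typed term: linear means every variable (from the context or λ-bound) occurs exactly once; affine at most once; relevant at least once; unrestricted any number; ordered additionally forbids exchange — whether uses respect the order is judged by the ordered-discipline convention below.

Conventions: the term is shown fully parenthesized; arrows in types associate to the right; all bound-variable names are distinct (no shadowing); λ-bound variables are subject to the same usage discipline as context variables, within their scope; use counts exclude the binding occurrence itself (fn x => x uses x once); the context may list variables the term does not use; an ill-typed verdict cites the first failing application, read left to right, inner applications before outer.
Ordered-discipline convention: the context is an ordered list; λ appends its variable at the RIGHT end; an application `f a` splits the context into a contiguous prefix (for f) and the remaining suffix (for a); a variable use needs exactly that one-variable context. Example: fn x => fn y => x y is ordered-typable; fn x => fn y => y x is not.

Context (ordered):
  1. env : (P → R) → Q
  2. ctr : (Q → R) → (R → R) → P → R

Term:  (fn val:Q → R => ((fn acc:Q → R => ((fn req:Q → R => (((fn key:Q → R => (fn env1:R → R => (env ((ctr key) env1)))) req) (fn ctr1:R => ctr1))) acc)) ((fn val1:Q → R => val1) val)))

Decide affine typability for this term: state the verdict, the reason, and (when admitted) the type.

yes — no duplicate uses among env, ctr, val, acc, req, key, env1, ctr1, val1; term : (Q → R) → Q
use counts: env=1, ctr=1, val [bound]=1, acc [bound]=1, req [bound]=1, key [bound]=1, env1 [bound]=1, ctr1 [bound]=1, val1 [bound]=1
use order (left to right): env, ctr, key, env1, req, ctr1, acc, val1, val
typing: well-typed — term : (Q → R) → Q
across the five disciplines: ordered ✓ | linear ✓ | affine ✓ | relevant ✓ | unrestricted ✓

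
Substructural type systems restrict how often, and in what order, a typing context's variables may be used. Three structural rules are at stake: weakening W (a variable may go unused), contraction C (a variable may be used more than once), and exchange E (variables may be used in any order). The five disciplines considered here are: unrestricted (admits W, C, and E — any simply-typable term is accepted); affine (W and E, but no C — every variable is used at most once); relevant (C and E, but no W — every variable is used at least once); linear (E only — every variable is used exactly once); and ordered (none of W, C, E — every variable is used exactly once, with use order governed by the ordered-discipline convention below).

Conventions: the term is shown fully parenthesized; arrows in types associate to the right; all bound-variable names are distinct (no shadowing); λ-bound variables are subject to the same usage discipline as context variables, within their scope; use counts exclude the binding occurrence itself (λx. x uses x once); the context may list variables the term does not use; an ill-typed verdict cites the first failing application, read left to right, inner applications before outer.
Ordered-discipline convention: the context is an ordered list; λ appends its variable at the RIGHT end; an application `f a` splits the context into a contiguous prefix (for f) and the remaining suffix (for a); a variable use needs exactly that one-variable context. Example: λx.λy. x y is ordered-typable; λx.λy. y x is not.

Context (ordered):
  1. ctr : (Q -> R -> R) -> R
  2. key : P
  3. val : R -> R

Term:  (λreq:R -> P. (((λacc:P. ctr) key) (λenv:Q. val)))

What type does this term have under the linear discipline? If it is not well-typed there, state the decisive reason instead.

not well-typed under linear — unused: req, acc, env — weakening required
counts: ctr: 1×; key: 1×; val: 1×; req (λ-bound): 0×; acc (λ-bound): 0×; env (λ-bound): 0×
left-to-right use order: ctr, key, val
typing: ✓ — (R -> P) -> R
across the five disciplines: ordered ✗; linear ✗; affine ✓; relevant ✗; unrestricted ✓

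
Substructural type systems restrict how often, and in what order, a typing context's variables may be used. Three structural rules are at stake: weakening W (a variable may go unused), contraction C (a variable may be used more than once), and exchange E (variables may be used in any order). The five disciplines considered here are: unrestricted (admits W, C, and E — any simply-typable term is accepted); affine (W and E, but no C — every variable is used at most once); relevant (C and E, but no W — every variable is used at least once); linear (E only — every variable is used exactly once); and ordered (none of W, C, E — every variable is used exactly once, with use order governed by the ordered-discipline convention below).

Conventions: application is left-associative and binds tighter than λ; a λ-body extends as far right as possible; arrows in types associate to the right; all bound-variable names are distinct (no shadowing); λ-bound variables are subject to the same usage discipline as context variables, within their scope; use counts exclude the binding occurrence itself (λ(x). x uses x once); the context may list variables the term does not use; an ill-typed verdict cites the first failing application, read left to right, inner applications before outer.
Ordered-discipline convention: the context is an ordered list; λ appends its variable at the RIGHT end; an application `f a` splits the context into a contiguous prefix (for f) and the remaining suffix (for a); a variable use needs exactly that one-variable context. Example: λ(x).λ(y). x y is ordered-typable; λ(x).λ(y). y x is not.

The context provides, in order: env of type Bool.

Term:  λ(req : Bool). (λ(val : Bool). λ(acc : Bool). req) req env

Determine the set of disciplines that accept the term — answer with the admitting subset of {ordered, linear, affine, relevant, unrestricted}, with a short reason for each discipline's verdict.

accepted by: unrestricted
use counts: env ×1, req (bound) ×2, val (bound) ×0, acc (bound) ×0
use order (left to right): req, req, env
typing: well-typed at Bool → Bool
ordered: ✗, uses contraction: req ×2; val, acc never used (weakening)
linear: ✗, uses contraction: req ×2; val, acc never used (weakening)
affine: ✗, uses contraction: req ×2
relevant: ✗, val, acc never used (weakening)
unrestricted: ✓, type-checks (Bool → Bool) and nothing is barred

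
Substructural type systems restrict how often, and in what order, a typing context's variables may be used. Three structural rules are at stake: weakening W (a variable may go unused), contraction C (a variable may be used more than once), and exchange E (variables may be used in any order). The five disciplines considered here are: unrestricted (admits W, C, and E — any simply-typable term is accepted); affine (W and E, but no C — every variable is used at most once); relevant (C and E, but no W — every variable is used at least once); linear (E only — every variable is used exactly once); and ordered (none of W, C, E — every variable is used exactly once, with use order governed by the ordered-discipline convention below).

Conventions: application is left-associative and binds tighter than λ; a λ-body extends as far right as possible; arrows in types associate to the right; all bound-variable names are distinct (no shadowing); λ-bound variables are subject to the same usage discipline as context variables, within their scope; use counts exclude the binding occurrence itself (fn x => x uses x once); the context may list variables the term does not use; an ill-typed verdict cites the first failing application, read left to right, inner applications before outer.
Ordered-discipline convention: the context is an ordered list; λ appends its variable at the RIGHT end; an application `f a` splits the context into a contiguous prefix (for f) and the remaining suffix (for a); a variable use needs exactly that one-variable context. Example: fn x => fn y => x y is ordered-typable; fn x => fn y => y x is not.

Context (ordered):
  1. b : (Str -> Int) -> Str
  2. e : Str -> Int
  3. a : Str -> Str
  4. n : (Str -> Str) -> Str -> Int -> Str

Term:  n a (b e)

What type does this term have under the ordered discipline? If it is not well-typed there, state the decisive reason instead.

not well-typed under ordered — no contiguous prefix/suffix split fits n, a, b, e
usage: b ×1, e ×1, a ×1, n ×1
uses in reading order: n, a, b, e
typing: ✓ — Int -> Str
summary: ordered ✗ · linear ✓ · affine ✓ · relevant ✓ · unrestricted ✓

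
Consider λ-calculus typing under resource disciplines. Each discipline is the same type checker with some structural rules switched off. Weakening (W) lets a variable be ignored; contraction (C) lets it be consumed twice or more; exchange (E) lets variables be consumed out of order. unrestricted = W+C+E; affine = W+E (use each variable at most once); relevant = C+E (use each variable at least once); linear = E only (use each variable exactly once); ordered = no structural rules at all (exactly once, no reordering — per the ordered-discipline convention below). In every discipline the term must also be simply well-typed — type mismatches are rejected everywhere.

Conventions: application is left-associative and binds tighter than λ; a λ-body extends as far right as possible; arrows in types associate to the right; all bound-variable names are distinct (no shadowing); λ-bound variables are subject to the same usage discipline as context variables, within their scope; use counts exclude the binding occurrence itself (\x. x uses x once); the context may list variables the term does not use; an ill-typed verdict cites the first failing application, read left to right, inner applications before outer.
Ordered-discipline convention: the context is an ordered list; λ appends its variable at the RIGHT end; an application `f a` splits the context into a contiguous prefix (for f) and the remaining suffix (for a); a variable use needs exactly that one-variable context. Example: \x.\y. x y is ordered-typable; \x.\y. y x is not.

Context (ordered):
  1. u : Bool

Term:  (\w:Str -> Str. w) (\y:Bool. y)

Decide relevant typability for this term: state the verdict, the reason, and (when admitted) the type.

no — fails simple typing
counts: u=0; w (bound)=1; y (bound)=1
order of uses: w, y
typing: ill-typed: an argument Bool -> Bool mismatches the expected Str -> Str
all disciplines: ordered ✗ | linear ✗ | affine ✗ | relevant ✗ | unrestricted ✗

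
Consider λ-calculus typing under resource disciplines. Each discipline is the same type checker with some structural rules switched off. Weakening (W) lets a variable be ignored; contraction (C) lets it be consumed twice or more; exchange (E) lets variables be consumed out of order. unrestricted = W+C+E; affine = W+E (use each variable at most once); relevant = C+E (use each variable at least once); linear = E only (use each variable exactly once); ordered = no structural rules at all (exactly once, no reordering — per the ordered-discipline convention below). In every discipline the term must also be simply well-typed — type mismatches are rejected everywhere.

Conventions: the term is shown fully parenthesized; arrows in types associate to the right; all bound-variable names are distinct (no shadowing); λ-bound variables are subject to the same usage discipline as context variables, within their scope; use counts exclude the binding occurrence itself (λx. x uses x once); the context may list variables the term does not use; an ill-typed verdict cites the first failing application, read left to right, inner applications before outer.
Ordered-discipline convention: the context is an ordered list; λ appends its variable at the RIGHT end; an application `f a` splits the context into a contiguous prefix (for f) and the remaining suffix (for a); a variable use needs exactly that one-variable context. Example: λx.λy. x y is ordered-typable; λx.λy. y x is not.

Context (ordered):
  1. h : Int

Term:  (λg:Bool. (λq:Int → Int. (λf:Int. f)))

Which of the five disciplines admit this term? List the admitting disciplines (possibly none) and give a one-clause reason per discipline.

accepted by: affine, unrestricted
use counts: h: 0×; g (λ-bound): 0×; q (λ-bound): 0×; f (λ-bound): 1×
use order (left to right): f
typing: well-typed at Bool → (Int → Int) → Int → Int
ordered ✗ (needs weakening: h, g, q unused)
linear ✗ (needs weakening: h, g, q unused)
affine ✓ (at most one use each (h, g, q, f))
relevant ✗ (needs weakening: h, g, q unused)
unrestricted ✓ (type-checks (Bool → (Int → Int) → Int → Int) and nothing is barred)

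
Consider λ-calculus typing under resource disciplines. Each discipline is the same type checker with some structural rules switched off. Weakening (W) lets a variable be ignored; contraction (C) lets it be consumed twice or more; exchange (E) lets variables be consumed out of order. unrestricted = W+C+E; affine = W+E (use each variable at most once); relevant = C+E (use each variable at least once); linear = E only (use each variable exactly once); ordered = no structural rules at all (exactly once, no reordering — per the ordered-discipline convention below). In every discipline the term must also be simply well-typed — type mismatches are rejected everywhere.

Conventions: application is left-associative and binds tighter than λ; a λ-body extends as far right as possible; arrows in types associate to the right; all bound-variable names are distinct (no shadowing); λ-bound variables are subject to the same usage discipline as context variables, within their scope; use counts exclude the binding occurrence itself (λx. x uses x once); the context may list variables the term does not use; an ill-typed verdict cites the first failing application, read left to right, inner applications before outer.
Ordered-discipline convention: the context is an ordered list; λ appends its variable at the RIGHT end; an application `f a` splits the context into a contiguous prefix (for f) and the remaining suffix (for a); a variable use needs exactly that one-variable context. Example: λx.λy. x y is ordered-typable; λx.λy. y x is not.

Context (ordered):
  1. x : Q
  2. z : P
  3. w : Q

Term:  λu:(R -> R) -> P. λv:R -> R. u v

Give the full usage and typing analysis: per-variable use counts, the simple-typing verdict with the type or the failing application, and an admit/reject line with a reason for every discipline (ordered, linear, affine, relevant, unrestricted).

usage: x ×0; z ×0; w ×0; u (λ-bound) ×1; v (λ-bound) ×1
use order (left to right): u, v
typing: well-typed — term : ((R -> R) -> P) -> (R -> R) -> P
ordered ✗ (unused: x, z, w — weakening required)
linear ✗ (unused: x, z, w — weakening required)
affine ✓ (x, z, w, u, v: no repeats, contraction unneeded)
relevant ✗ (unused: x, z, w — weakening required)
unrestricted ✓ (well-typed at ((R -> R) -> P) -> (R -> R) -> P; no restrictions here)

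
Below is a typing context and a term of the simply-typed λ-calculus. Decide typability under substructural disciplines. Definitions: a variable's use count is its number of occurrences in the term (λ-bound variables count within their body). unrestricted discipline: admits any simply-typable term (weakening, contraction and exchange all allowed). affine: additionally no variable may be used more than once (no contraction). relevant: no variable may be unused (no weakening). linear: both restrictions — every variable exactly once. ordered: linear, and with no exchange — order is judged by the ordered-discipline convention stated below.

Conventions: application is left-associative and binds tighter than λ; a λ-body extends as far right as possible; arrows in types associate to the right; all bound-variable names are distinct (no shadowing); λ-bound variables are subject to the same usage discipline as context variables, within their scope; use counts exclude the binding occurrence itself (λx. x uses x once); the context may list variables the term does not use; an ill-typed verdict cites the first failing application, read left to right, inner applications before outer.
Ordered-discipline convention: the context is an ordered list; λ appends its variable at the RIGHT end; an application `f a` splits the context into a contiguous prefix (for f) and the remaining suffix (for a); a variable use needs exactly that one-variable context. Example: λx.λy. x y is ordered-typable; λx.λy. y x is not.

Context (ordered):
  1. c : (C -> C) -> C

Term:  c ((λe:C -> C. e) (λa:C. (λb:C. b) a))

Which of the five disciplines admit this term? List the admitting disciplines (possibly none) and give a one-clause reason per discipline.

admitted in: ordered, linear, affine, relevant, unrestricted
usage: c: 1, e (bound): 1, a (bound): 1, b (bound): 1
use order (left to right): c, e, b, a
typing: well-typed — term : C
ordered ✓ (c, e, a, b once each; derivable with no W/C/E)
linear ✓ (c, e, a, b: one use apiece)
affine ✓ (none of c, e, a, b used more than once)
relevant ✓ (at least one use each (c, e, a, b))
unrestricted ✓ (typability at C is all that's needed)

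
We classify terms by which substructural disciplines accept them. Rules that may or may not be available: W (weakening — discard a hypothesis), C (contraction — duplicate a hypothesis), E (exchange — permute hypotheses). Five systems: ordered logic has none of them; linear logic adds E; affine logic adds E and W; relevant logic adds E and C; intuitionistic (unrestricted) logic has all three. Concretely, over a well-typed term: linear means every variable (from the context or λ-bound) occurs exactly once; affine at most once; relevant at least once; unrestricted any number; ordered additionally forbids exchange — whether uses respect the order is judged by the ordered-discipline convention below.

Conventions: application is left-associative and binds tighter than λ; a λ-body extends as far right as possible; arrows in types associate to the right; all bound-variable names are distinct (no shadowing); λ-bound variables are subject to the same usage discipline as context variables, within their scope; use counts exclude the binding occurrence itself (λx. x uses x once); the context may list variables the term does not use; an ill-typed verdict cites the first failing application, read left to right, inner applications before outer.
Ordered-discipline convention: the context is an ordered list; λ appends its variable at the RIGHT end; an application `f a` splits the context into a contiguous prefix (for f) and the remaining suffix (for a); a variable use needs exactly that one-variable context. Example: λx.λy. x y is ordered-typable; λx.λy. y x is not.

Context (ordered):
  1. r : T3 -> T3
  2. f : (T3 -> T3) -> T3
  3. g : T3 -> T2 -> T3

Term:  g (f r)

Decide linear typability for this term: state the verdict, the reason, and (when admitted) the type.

yes — single use per variable (r, f, g); term : T2 -> T3
usage: r=1; f=1; g=1
order of uses: g, f, r
typing: the term checks, with type T2 -> T3
per-discipline verdicts: ordered ✗ · linear ✓ · affine ✓ · relevant ✓ · unrestricted ✓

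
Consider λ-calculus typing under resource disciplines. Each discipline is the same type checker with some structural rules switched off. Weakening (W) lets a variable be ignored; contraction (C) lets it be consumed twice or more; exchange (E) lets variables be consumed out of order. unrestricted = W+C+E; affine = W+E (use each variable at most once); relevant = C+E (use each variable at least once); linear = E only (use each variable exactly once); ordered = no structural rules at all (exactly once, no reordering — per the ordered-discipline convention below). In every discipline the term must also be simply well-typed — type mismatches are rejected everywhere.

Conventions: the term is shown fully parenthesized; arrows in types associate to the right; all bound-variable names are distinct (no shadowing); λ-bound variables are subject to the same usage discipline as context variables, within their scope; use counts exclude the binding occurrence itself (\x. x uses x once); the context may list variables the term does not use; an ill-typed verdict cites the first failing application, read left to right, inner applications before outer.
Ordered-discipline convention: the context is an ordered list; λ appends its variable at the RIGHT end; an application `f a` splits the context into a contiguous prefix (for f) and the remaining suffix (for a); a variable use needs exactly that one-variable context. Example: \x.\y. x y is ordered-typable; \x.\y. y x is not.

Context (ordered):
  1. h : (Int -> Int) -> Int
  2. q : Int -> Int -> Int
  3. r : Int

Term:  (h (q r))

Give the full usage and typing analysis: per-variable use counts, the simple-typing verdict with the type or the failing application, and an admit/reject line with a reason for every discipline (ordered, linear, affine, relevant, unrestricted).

counts: h ×1; q ×1; r ×1
use order (left to right): h, q, r
typing: the term checks, with type Int
ordered ✓ (h, q, r: once each, no exchange needed)
linear ✓ (exactly-once usage across h, q, r)
affine ✓ (no duplicate uses among h, q, r)
relevant ✓ (none of h, q, r goes unused)
unrestricted ✓ (type-checks (Int) and nothing is barred)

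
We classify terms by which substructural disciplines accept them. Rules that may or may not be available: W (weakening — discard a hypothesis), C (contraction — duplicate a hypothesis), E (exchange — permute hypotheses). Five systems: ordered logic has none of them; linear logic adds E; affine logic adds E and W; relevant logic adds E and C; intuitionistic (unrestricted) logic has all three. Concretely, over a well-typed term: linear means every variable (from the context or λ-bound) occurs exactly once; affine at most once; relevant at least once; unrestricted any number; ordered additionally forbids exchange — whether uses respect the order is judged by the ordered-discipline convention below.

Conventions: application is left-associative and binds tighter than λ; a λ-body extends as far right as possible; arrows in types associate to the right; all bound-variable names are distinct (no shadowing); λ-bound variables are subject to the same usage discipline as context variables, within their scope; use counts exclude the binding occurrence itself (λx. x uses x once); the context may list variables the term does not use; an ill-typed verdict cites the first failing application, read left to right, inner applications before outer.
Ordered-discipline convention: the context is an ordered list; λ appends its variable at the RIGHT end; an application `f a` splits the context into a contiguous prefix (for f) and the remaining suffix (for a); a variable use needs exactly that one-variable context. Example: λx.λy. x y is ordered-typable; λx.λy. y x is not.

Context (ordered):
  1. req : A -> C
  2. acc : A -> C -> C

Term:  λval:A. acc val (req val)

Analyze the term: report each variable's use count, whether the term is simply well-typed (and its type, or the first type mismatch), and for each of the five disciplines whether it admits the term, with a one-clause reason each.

counts: req: 1; acc: 1; val [bound]: 2
left-to-right use order: acc, val, req, val
typing: well-typed — term : A -> C
ordered ✗ (needs contraction — val ×2)
linear ✗ (needs contraction — val ×2)
affine ✗ (needs contraction — val ×2)
relevant ✓ (req, acc, val: all used, weakening unneeded)
unrestricted ✓ (well-typed at A -> C; no restrictions here)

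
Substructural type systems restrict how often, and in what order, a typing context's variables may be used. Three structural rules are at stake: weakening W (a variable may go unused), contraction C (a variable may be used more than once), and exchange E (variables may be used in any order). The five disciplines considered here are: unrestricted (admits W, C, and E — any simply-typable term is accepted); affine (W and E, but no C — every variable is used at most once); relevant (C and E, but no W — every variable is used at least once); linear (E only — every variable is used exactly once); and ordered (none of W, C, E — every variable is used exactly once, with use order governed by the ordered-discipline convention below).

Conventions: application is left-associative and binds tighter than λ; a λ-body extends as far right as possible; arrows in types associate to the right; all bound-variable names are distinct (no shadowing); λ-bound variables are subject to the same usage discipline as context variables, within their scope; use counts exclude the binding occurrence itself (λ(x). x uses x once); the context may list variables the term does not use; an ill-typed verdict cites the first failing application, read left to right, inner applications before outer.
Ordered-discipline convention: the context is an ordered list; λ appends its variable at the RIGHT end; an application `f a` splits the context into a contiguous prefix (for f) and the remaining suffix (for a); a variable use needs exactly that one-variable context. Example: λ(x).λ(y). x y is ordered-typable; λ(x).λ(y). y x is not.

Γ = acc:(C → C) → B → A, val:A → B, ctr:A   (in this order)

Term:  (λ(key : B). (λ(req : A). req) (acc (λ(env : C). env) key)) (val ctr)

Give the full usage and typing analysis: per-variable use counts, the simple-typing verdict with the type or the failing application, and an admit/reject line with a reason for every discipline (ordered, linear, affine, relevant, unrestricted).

usage: acc: 1×; val: 1×; ctr: 1×; key [bound]: 1×; req [bound]: 1×; env [bound]: 1×
order of uses: req, acc, env, key, val, ctr
typing: ✓ — A
ordered: ✓ — acc, val, ctr, key, req, env once each; derivable with no W/C/E
linear: ✓ — acc, val, ctr, key, req, env: one use apiece
affine: ✓ — at most one use each (acc, val, ctr, key, req, env)
relevant: ✓ — at least one use each (acc, val, ctr, key, req, env)
unrestricted: ✓ — simply typable at A; W, C, E all held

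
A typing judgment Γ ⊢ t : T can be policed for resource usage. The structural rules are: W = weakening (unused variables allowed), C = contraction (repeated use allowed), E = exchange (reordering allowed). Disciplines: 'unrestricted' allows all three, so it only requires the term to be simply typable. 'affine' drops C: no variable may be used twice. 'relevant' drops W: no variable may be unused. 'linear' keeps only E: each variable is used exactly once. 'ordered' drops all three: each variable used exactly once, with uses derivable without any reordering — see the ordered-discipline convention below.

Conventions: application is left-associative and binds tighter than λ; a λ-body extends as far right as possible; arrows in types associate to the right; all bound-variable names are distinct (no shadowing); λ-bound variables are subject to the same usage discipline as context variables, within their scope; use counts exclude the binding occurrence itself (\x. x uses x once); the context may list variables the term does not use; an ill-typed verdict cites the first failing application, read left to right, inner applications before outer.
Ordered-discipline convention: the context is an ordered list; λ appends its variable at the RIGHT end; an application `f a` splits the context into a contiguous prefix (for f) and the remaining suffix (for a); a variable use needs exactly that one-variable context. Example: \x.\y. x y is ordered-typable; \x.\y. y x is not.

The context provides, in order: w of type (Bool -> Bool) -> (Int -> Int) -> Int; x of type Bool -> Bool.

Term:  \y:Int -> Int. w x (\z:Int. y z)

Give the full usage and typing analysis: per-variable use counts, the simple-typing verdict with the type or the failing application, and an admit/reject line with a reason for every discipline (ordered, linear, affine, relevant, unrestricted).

usage: w ×1; x ×1; y [bound] ×1; z [bound] ×1
uses in reading order: w, x, y, z
typing: well-typed at (Int -> Int) -> Int
ordered: ✓, one use each (w, x, y, z); ordered split holds
linear: ✓, w, x, y, z: one use apiece
affine: ✓, none of w, x, y, z used more than once
relevant: ✓, none of w, x, y, z goes unused
unrestricted: ✓, type-checks ((Int -> Int) -> Int) and nothing is barred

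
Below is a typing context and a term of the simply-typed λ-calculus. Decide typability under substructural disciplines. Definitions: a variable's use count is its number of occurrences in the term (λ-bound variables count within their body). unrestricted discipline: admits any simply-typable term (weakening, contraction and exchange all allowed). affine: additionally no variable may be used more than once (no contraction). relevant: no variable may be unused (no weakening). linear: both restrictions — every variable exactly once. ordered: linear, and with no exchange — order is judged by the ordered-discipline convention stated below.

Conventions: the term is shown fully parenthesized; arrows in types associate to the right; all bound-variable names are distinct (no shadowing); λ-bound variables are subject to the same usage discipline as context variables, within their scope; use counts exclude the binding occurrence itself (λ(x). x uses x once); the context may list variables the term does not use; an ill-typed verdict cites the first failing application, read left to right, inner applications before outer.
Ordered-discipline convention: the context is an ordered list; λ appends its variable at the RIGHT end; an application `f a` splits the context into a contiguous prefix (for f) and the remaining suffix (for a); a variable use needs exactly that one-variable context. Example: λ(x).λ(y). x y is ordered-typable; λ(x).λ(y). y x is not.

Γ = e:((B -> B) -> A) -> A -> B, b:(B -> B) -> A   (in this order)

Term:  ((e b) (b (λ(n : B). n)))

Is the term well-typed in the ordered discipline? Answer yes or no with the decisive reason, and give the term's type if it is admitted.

no — repeated use of b ×2
counts: e=1, b=2, n (bound)=1
left-to-right use order: e, b, b, n
typing: the term checks, with type B
all disciplines: ordered ✗ · linear ✗ · affine ✗ · relevant ✓ · unrestricted ✓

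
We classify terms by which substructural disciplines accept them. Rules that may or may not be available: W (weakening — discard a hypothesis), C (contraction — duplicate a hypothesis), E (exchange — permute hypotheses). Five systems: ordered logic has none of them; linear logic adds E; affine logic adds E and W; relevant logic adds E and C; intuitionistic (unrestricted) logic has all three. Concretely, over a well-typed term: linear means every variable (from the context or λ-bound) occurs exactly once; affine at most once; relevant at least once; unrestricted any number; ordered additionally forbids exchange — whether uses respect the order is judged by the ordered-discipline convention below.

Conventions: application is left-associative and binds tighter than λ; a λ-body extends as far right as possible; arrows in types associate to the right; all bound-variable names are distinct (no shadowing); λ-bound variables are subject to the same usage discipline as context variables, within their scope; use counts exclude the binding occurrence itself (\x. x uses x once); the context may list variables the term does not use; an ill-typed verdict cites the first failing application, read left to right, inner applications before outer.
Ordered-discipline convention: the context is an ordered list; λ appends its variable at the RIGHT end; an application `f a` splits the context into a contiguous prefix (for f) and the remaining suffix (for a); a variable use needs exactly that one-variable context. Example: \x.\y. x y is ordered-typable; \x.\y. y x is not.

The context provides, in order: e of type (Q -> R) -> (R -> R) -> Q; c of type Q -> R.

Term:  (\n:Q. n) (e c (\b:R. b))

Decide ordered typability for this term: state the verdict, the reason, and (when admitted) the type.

yes — e, c, n, b once each; derivable with no W/C/E; term : Q
counts: e=1, c=1, n [bound]=1, b [bound]=1
uses in reading order: n, e, c, b
typing: well-typed at Q
summary: ordered ✓; linear ✓; affine ✓; relevant ✓; unrestricted ✓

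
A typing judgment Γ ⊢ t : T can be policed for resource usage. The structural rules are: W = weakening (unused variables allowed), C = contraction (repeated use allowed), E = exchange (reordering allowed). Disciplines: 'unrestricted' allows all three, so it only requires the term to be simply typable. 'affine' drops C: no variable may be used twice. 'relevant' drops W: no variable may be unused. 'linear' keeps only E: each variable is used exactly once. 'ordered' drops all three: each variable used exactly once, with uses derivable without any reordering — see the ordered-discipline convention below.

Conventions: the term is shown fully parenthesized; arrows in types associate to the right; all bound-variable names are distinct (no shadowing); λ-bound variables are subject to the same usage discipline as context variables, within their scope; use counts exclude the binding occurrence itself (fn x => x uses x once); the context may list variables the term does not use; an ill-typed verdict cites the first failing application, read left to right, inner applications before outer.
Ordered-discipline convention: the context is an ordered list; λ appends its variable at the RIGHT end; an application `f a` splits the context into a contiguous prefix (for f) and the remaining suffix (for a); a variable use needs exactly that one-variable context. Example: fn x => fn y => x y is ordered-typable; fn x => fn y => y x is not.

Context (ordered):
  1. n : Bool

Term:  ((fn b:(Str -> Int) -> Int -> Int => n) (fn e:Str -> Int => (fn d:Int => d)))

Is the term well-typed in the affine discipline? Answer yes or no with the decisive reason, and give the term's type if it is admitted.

yes — at most one use each (n, b, e, d); term : Bool
use counts: n ×1, b [bound] ×0, e [bound] ×0, d [bound] ×1
order of uses: n, d
typing: the term checks, with type Bool
all disciplines: ordered ✗ · linear ✗ · affine ✓ · relevant ✗ · unrestricted ✓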